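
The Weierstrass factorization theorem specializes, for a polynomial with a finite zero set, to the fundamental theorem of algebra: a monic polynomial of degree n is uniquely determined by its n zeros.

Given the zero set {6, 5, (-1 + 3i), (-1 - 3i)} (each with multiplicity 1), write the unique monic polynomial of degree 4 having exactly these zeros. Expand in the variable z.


The polynomial is p(z) = ∏_{α ∈ S} (z − α), where S = {6, 5, (-1 + 3i), (-1 - 3i)}.
Expanding the product yields: p(z) = z^4 -9·z^3 + 18·z^2 -50·z + 300.
Note conjugate pairs combine to real quadratics: (z − (-1+3i))(z − (-1−3i)) = z² + 2z + 10.
The resulting polynomial has degree 4 and real coefficients as required.

p(z) = z^4 -9·z^3 + 18·z^2 -50·z + 300.


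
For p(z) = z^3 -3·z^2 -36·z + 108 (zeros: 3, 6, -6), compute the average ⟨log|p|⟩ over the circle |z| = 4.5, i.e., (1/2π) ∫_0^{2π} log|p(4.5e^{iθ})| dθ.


Zeros: -6, 3, 6; r = 4.5.
Inside |z| < r: 3. Outside (|z| ≥ r): -6, 6.
p(0) = 108, so log|p(0)| = log(108) = 4.6821.
Apply Jensen: I(r) = log|p(0)| + Σ_k log(r/|z_k|), summed over zeros inside |z| < r.
  log(r/|z_k|) for z_k = 3: log(4.5/3) = 0.4055
  Outside zeros (-6, 6) contribute nothing to the Jensen sum.
Sum over inside zeros: 0.4055.
I(r) = log|p(0)| + (inside sum) = 4.6821 + 0.4055 = 5.0876.
Note: since some zeros are outside |z| ≤ r, the simplified n·log(r) form does NOT apply — only the inside zeros contribute.

I(r) ≈ 5.0876.


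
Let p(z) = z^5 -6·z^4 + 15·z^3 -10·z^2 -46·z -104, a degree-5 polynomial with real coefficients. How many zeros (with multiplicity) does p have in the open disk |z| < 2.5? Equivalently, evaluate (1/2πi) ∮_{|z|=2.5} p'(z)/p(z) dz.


The zeros of p are: (-1 + 1i), (-1 - 1i), 4, (2 + 3i), (2 - 3i).
Their magnitudes are: 1.414, 1.414, 4, 3.606, 3.606.
Zeros with |z| < R = 2.5: (-1 + 1i), (-1 - 1i).
Count = 2.
By the argument principle, (1/2πi) ∮_{|z|=R} p'(z)/p(z) dz equals exactly this count.

Number of zeros inside |z| < 2.5: 2.


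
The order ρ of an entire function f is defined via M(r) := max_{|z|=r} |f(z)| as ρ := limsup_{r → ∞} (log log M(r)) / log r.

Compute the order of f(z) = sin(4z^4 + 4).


Write sin(w) = (e^{iw} ± e^{−iw})/(2 or 2i), so |sin(w)| ≤ e^{|w|}. With w = 4z^4 + 4, |w| ≤ 4r^4 + 4 on |z|=r, giving M(r) ≤ e^{4r^4 + 4} and ρ ≤ 4. For the lower bound, choose z on |z|=r with 4z^4 purely imaginary of modulus 4r^4; then |sin(4z^4 + 4)| grows like e^{4r^4}/2, so ρ ≥ 4. Hence ρ = 4.
Therefore ρ = 4.

Order ρ = 4.


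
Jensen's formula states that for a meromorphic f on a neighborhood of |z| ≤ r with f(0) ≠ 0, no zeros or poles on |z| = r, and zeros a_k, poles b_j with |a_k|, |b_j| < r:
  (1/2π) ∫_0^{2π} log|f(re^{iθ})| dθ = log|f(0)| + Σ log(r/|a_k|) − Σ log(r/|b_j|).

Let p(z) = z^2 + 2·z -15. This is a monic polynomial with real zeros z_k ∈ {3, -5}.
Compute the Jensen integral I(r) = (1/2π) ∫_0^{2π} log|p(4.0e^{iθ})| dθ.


Zeros: -5, 3; r = 4.0.
Inside |z| < r: 3. Outside (|z| ≥ r): -5.
p(0) = -15, so log|p(0)| = log(15) = 2.7081.
Apply Jensen: I(r) = log|p(0)| + Σ_k log(r/|z_k|), summed over zeros inside |z| < r.
  log(r/|z_k|) for z_k = 3: log(4.0/3) = 0.2877
  Outside zeros (-5) contribute nothing to the Jensen sum.
Sum over inside zeros: 0.2877.
I(r) = log|p(0)| + (inside sum) = 2.7081 + 0.2877 = 2.9957.
Note: since some zeros are outside |z| ≤ r, the simplified n·log(r) form does NOT apply — only the inside zeros contribute.

I(r) ≈ 2.9957.


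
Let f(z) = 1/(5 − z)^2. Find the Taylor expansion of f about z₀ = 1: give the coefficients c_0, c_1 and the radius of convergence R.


Let w = z − z₀, so z = z₀ + w.
Then 5 − z = 5 − (z₀ + w) = (5 − z₀) − w = 4 − w.
f(z) = 1/(4 − w)^2 = (1/(4)^2) · (1 − w/(4))^{−2}.
By the binomial series (1−u)^{−2} = Σ_{n≥0} C(n+1, 1) u^n for |u|<1, with u = w/(4):
  c_n = C(n+1, 1) / (4)^(n+2).
  c_0 = 1/(4)^2 = 1/16.
  c_1 = 2/(4)^3 = 1/32.
The series is valid for |w/d| < 1, i.e. |z − z₀| < |d|.
Radius of convergence: R = |5 − z₀| = |4| = 4 (distance from z₀ to the singularity z = 5).

c_0 = 1/16, c_1 = 1/32; R = 4.


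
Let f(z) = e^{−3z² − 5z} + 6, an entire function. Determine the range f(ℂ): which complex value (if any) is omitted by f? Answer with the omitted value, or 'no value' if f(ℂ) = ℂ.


Little Picard bounds the complement of f(ℂ) to at most one point.
The exponent g(z) = −3z² − 5z is a nonconstant polynomial, hence surjective onto ℂ. So e^{g(z)} takes every value in {e^w : w ∈ ℂ} = ℂ ∖ {0}. Adding 6 shifts the range to ℂ ∖ {6}. f omits exactly 6.

Omitted value: 6.


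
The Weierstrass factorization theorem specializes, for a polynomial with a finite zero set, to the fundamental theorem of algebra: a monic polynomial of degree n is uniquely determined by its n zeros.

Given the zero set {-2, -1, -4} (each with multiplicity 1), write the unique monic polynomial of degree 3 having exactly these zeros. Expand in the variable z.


The polynomial is p(z) = ∏_{α ∈ S} (z − α), where S = {-2, -1, -4}.
Expanding the product yields: p(z) = z^3 + 7·z^2 + 14·z + 8.
The resulting polynomial has degree 3 and real coefficients as required.

p(z) = z^3 + 7·z^2 + 14·z + 8.


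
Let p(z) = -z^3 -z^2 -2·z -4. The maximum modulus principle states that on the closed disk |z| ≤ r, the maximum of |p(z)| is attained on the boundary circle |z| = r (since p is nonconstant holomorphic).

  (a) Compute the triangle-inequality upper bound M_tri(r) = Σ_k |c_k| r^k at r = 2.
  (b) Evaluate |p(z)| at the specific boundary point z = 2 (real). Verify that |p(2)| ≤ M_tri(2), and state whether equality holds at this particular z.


Coefficients: c_0 = -4, c_1 = -2, c_2 = -1, c_3 = -1. Radius r = 2.
Part (a). Triangle bound: M_tri(r) = Σ_k |c_k| r^k
  = |-4|·2^0 + |-2|·2^1 + |-1|·2^2 + |-1|·2^3
  = 4 + 4 + 4 + 8 = 20.
This bounds M(r) := max_{|z|=r} |p(z)| from above; equality holds iff all terms c_k z^k can be made to align in phase at a single z on |z|=r.
Part (b). At z = 2 (real, on the circle |z| = r):
  p(2) = (-4)·2^0 + (-2)·2^1 + (-1)·2^2 + (-1)·2^3 = -20.
  |p(2)| = 20.
Since all nonzero coefficients share the same sign, |p(2)| = 20 = M_tri(2); the triangle bound is attained at z = 2, so in fact M(r) = 20.

M_tri(2) = 20; |p(2)| = 20; equality at z=2: yes.


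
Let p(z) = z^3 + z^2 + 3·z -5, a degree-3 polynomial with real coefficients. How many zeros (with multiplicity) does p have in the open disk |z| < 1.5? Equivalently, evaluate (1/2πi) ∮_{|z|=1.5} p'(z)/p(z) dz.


The zeros of p are: 1, (-1 + 2i), (-1 - 2i).
Their magnitudes are: 1, 2.236, 2.236.
Zeros with |z| < R = 1.5: 1.
Count = 1.
By the argument principle, (1/2πi) ∮_{|z|=R} p'(z)/p(z) dz equals exactly this count.

Number of zeros inside |z| < 1.5: 1.


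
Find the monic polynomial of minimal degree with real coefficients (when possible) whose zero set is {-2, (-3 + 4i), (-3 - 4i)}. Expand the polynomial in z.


The polynomial is p(z) = ∏_{α ∈ S} (z − α), where S = {-2, (-3 + 4i), (-3 - 4i)}.
Expanding the product yields: p(z) = z^3 + 8·z^2 + 37·z + 50.
Note conjugate pairs combine to real quadratics: (z − (-3+4i))(z − (-3−4i)) = z² + 6z + 25.
The resulting polynomial has degree 3 and real coefficients as required.

p(z) = z^3 + 8·z^2 + 37·z + 50.


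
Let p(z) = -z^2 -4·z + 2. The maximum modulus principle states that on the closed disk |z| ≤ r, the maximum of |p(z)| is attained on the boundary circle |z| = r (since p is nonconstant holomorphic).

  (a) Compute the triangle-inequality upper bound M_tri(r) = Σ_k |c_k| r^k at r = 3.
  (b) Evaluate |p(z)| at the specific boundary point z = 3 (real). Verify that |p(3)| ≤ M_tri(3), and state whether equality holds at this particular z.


Coefficients: c_0 = 2, c_1 = -4, c_2 = -1. Radius r = 3.
Part (a). Triangle bound: M_tri(r) = Σ_k |c_k| r^k
  = |2|·3^0 + |-4|·3^1 + |-1|·3^2
  = 2 + 12 + 9 = 23.
This bounds M(r) := max_{|z|=r} |p(z)| from above; equality holds iff all terms c_k z^k can be made to align in phase at a single z on |z|=r.
Part (b). At z = 3 (real, on the circle |z| = r):
  p(3) = (2)·3^0 + (-4)·3^1 + (-1)·3^2 = -19.
  |p(3)| = 19.
Check: |p(3)| = 19 ≤ 23 = M_tri(3). ✓ Equality does not hold at z = 3 (the coefficients have mixed signs, so the terms do not all align in phase there).

M_tri(3) = 23; |p(3)| = 19; equality at z=3: no.


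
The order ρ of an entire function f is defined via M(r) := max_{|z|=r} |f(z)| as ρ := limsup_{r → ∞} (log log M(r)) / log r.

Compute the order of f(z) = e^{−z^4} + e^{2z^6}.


Each summand is entire of order 4 and 6 respectively (as in the single-exponential case). The order of a sum is at most the max of the orders, so ρ ≤ 6. For the lower bound: on |z|=r choose arg z so that 2z^6 is real positive; then |e^{2z^6}| = e^{2r^6} while |e^{-1z^4}| ≤ e^{1r^4} = o(e^{2r^6}). So |f| ≥ e^{2r^6}(1 − o(1)) and ρ ≥ 6. Hence ρ = max(4, 6) = 6.
Therefore ρ = 6.

Order ρ = 6.


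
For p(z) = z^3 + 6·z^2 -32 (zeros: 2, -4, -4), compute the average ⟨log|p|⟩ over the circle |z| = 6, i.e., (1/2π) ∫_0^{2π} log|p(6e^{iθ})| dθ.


Zeros: -4, -4, 2; r = 6.
Inside |z| < r: -4, -4, 2. Outside (|z| ≥ r): ∅.
p(0) = -32, so log|p(0)| = log(32) = 3.4657.
Apply Jensen: I(r) = log|p(0)| + Σ_k log(r/|z_k|), summed over zeros inside |z| < r.
  log(r/|z_k|) for z_k = 2: log(6/2) = 1.0986
  log(r/|z_k|) for z_k = -4: log(6/4) = 0.4055
  log(r/|z_k|) for z_k = -4: log(6/4) = 0.4055
Sum over inside zeros: 1.9095.
I(r) = log|p(0)| + (inside sum) = 3.4657 + 1.9095 = 5.3753.
Closed form (all zeros inside, monic): I(r) = n·log(r) = 3·log(6) = 5.3753. ✓

I(r) ≈ 5.3753.


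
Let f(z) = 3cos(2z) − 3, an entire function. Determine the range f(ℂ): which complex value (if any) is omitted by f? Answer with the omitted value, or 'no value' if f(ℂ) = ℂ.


Little Picard bounds the complement of f(ℂ) to at most one point.
cos is entire and surjective onto ℂ: for every w ∈ ℂ, cos(ζ) = w has a solution ζ ∈ ℂ (e.g., via the complex inverse arccos). With ζ = 2z this gives z = ζ/(2). Then 3·cos(2z) takes every value in 3·ℂ = ℂ, and adding -3 is a bijection of ℂ. So f is surjective and omits no value. (Note: only on the real line is cos bounded by [−1, 1].)

Omitted value: no value.


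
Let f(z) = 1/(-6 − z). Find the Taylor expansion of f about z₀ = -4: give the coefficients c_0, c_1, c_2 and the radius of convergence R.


Let w = z − z₀, so z = z₀ + w.
Then -6 − z = -6 − (z₀ + w) = (-6 − z₀) − w = -2 − w.
f(z) = 1/(-2 − w) = (1/(-2)) · 1/(1 − w/(-2)) = Σ_{n≥0} w^n / (-2)^(n+1).
So c_n = 1/(-2)^(n+1):
  c_0 = 1/(-2)^1 = -1/2.
  c_1 = 1/(-2)^2 = 1/4.
  c_2 = 1/(-2)^3 = -1/8.
The series is valid for |w/d| < 1, i.e. |z − z₀| < |d|.
Radius of convergence: R = |-6 − z₀| = |-2| = 2 (distance from z₀ to the singularity z = -6).

c_0 = -1/2, c_1 = 1/4, c_2 = -1/8; R = 2.


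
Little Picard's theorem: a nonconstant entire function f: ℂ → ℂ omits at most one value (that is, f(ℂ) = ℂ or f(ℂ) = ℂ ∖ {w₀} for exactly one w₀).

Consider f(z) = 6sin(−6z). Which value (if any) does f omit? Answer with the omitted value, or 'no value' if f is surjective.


Little Picard bounds the complement of f(ℂ) to at most one point.
sin is entire and surjective onto ℂ: for every w ∈ ℂ, sin(ζ) = w has a solution ζ ∈ ℂ (e.g., via the complex inverse arcsin). With ζ = −6z this gives z = ζ/(-6). Then 6·sin(−6z) takes every value in 6·ℂ = ℂ, and adding 0 is a bijection of ℂ. So f is surjective and omits no value. (Note: only on the real line is sin bounded by [−1, 1].)

Omitted value: no value.


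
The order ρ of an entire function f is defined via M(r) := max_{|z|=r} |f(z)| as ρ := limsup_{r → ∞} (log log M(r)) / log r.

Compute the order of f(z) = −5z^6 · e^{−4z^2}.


M(r) = max_{|z|=r} |-5|·|z|^6·|e^{−4z^2}| = 5·r^6 · e^{4r^2} (the factors attain their maxima compatibly on |z|=r). Then log M(r) = log 5 + 6·log r + 4r^2, dominated by the last term, so log log M(r) ~ 2·log r. The polynomial factor -5z^6 contributes only a log r term and does not affect the order. ρ = 2.
Therefore ρ = 2.

Order ρ = 2.


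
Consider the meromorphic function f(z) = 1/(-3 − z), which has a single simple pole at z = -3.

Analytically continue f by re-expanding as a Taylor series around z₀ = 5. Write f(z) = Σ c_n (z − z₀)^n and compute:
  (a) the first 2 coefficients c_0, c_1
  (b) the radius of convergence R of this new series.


Let w = z − z₀, so z = z₀ + w.
Then -3 − z = -3 − (z₀ + w) = (-3 − z₀) − w = -8 − w.
f(z) = 1/(-8 − w) = (1/(-8)) · 1/(1 − w/(-8)) = Σ_{n≥0} w^n / (-8)^(n+1).
So c_n = 1/(-8)^(n+1):
  c_0 = 1/(-8)^1 = -1/8.
  c_1 = 1/(-8)^2 = 1/64.
The series is valid for |w/d| < 1, i.e. |z − z₀| < |d|.
Radius of convergence: R = |-3 − z₀| = |-8| = 8 (distance from z₀ to the singularity z = -3).

c_0 = -1/8, c_1 = 1/64; R = 8.


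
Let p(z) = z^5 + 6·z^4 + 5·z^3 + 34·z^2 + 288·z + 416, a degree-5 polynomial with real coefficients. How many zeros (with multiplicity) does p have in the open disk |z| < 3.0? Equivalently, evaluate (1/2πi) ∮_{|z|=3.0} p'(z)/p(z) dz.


The zeros of p are: -4, -2, (2 + 3i), (2 - 3i), -4.
Their magnitudes are: 4, 2, 3.606, 3.606, 4.
Zeros with |z| < R = 3.0: -2.
Count = 1.
By the argument principle, (1/2πi) ∮_{|z|=R} p'(z)/p(z) dz equals exactly this count.

Number of zeros inside |z| < 3.0: 1.


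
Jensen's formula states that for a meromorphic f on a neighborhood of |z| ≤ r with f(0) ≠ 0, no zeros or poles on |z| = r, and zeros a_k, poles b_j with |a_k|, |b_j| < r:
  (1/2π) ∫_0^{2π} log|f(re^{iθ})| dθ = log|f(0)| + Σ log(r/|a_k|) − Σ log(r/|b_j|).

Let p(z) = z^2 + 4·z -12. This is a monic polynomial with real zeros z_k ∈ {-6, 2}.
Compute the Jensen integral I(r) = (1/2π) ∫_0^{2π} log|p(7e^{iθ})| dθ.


Zeros: -6, 2; r = 7.
Inside |z| < r: -6, 2. Outside (|z| ≥ r): ∅.
p(0) = -12, so log|p(0)| = log(12) = 2.4849.
Apply Jensen: I(r) = log|p(0)| + Σ_k log(r/|z_k|), summed over zeros inside |z| < r.
  log(r/|z_k|) for z_k = -6: log(7/6) = 0.1542
  log(r/|z_k|) for z_k = 2: log(7/2) = 1.2528
Sum over inside zeros: 1.4069.
I(r) = log|p(0)| + (inside sum) = 2.4849 + 1.4069 = 3.8918.
Closed form (all zeros inside, monic): I(r) = n·log(r) = 2·log(7) = 3.8918. ✓

I(r) ≈ 3.8918.


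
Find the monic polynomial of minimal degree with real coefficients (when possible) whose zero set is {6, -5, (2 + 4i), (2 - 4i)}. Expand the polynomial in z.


The polynomial is p(z) = ∏_{α ∈ S} (z − α), where S = {6, -5, (2 + 4i), (2 - 4i)}.
Expanding the product yields: p(z) = z^4 -5·z^3 -6·z^2 + 100·z -600.
Note conjugate pairs combine to real quadratics: (z − (2+4i))(z − (2−4i)) = z² − 4z + 20.
The resulting polynomial has degree 4 and real coefficients as required.

p(z) = z^4 -5·z^3 -6·z^2 + 100·z -600.


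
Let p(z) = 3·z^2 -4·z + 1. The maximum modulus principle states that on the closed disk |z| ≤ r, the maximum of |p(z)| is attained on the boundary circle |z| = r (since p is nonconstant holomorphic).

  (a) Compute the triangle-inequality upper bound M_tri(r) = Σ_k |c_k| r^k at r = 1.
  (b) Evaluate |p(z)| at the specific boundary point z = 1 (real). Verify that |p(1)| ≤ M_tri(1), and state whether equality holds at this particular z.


Coefficients: c_0 = 1, c_1 = -4, c_2 = 3. Radius r = 1.
Part (a). Triangle bound: M_tri(r) = Σ_k |c_k| r^k
  = |1|·1^0 + |-4|·1^1 + |3|·1^2
  = 1 + 4 + 3 = 8.
This bounds M(r) := max_{|z|=r} |p(z)| from above; equality holds iff all terms c_k z^k can be made to align in phase at a single z on |z|=r.
Part (b). At z = 1 (real, on the circle |z| = r):
  p(1) = (1)·1^0 + (-4)·1^1 + (3)·1^2 = 0.
  |p(1)| = 0.
Check: |p(1)| = 0 ≤ 8 = M_tri(1). ✓ Equality does not hold at z = 1 (the coefficients have mixed signs, so the terms do not all align in phase there).

M_tri(1) = 8; |p(1)| = 0; equality at z=1: no.


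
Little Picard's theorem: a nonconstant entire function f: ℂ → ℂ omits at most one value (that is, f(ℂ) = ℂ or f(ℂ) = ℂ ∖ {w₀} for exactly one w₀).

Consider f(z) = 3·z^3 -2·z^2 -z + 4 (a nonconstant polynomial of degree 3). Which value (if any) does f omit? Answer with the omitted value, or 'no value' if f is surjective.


Little Picard bounds the complement of f(ℂ) to at most one point.
For every w ∈ ℂ, the equation p(z) − w = 0 is a nonconstant polynomial in z and hence has at least one root by the fundamental theorem of algebra. So p is surjective onto ℂ, omitting no value.

Omitted value: no value.


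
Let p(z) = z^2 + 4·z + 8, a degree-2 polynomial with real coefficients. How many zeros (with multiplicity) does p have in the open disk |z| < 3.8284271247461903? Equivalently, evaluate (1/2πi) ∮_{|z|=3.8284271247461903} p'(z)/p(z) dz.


The zeros of p are: (-2 + 2i), (-2 - 2i).
Their magnitudes are: 2.828, 2.828.
Zeros with |z| < R = 3.8284271247461903: (-2 + 2i), (-2 - 2i).
Count = 2.
By the argument principle, (1/2πi) ∮_{|z|=R} p'(z)/p(z) dz equals exactly this count.

Number of zeros inside |z| < 3.8284271247461903: 2.


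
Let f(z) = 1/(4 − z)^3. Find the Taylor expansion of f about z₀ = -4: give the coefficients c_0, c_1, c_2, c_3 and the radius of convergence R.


Let w = z − z₀, so z = z₀ + w.
Then 4 − z = 4 − (z₀ + w) = (4 − z₀) − w = 8 − w.
f(z) = 1/(8 − w)^3 = (1/(8)^3) · (1 − w/(8))^{−3}.
By the binomial series (1−u)^{−3} = Σ_{n≥0} C(n+2, 2) u^n for |u|<1, with u = w/(8):
  c_n = C(n+2, 2) / (8)^(n+3).
  c_0 = 1/(8)^3 = 1/512.
  c_1 = 3/(8)^4 = 3/4096.
  c_2 = 6/(8)^5 = 3/16384.
  c_3 = 10/(8)^6 = 5/131072.
The series is valid for |w/d| < 1, i.e. |z − z₀| < |d|.
Radius of convergence: R = |4 − z₀| = |8| = 8 (distance from z₀ to the singularity z = 4).

c_0 = 1/512, c_1 = 3/4096, c_2 = 3/16384, c_3 = 5/131072; R = 8.


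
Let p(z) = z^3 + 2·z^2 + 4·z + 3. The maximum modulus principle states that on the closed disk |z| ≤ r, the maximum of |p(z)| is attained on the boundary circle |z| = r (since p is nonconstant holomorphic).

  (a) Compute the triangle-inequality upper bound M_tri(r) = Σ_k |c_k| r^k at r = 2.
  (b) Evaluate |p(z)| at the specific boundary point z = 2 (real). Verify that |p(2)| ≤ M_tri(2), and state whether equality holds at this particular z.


Coefficients: c_0 = 3, c_1 = 4, c_2 = 2, c_3 = 1. Radius r = 2.
Part (a). Triangle bound: M_tri(r) = Σ_k |c_k| r^k
  = |3|·2^0 + |4|·2^1 + |2|·2^2 + |1|·2^3
  = 3 + 8 + 8 + 8 = 27.
This bounds M(r) := max_{|z|=r} |p(z)| from above; equality holds iff all terms c_k z^k can be made to align in phase at a single z on |z|=r.
Part (b). At z = 2 (real, on the circle |z| = r):
  p(2) = (3)·2^0 + (4)·2^1 + (2)·2^2 + (1)·2^3 = 27.
  |p(2)| = 27.
Since all nonzero coefficients share the same sign, |p(2)| = 27 = M_tri(2); the triangle bound is attained at z = 2, so in fact M(r) = 27.

M_tri(2) = 27; |p(2)| = 27; equality at z=2: yes.


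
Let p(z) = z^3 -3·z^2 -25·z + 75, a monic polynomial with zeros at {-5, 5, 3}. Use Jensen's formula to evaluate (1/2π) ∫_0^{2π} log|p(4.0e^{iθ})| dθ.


Zeros: -5, 3, 5; r = 4.0.
Inside |z| < r: 3. Outside (|z| ≥ r): -5, 5.
p(0) = 75, so log|p(0)| = log(75) = 4.3175.
Apply Jensen: I(r) = log|p(0)| + Σ_k log(r/|z_k|), summed over zeros inside |z| < r.
  log(r/|z_k|) for z_k = 3: log(4.0/3) = 0.2877
  Outside zeros (-5, 5) contribute nothing to the Jensen sum.
Sum over inside zeros: 0.2877.
I(r) = log|p(0)| + (inside sum) = 4.3175 + 0.2877 = 4.6052.
Note: since some zeros are outside |z| ≤ r, the simplified n·log(r) form does NOT apply — only the inside zeros contribute.

I(r) ≈ 4.6052.


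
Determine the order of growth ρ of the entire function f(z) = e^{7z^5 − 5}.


|e^{7z^5 − 5}| = e^{Re(7·z^5) + -5} ≤ e^{7|z|^5 + -5} = e^{7r^5 + -5} on |z| = r, so ρ ≤ 5. Choosing z on |z|=r so that 7·z^5 is real positive (always possible by picking arg z appropriately) gives |f(z)| = e^{7r^5 + -5}, matching the bound. The additive constant -5 does not affect log log M(r) ~ 5·log r. Hence ρ = 5.
Therefore ρ = 5.

Order ρ = 5.


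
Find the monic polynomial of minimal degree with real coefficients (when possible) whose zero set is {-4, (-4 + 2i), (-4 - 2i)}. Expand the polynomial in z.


The polynomial is p(z) = ∏_{α ∈ S} (z − α), where S = {-4, (-4 + 2i), (-4 - 2i)}.
Expanding the product yields: p(z) = z^3 + 12·z^2 + 52·z + 80.
Note conjugate pairs combine to real quadratics: (z − (-4+2i))(z − (-4−2i)) = z² + 8z + 20.
The resulting polynomial has degree 3 and real coefficients as required.

p(z) = z^3 + 12·z^2 + 52·z + 80.


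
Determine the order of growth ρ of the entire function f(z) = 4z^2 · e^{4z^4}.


M(r) = max_{|z|=r} |4|·|z|^2·|e^{4z^4}| = 4·r^2 · e^{4r^4} (the factors attain their maxima compatibly on |z|=r). Then log M(r) = log 4 + 2·log r + 4r^4, dominated by the last term, so log log M(r) ~ 4·log r. The polynomial factor 4z^2 contributes only a log r term and does not affect the order. ρ = 4.
Therefore ρ = 4.

Order ρ = 4.


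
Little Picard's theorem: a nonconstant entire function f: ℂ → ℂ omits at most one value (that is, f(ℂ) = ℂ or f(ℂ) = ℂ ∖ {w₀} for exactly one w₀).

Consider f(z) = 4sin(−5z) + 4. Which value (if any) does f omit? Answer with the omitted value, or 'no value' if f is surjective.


Little Picard bounds the complement of f(ℂ) to at most one point.
sin is entire and surjective onto ℂ: for every w ∈ ℂ, sin(ζ) = w has a solution ζ ∈ ℂ (e.g., via the complex inverse arcsin). With ζ = −5z this gives z = ζ/(-5). Then 4·sin(−5z) takes every value in 4·ℂ = ℂ, and adding 4 is a bijection of ℂ. So f is surjective and omits no value. (Note: only on the real line is sin bounded by [−1, 1].)

Omitted value: no value.


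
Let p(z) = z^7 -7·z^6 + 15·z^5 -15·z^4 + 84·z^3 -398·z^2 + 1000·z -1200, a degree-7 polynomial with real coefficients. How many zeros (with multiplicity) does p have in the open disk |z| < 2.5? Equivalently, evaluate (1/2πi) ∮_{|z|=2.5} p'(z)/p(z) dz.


The zeros of p are: (1 + 2i), (1 - 2i), 3, (-2 + 2i), (-2 - 2i), (3 + 1i), (3 - 1i).
Their magnitudes are: 2.236, 2.236, 3, 2.828, 2.828, 3.162, 3.162.
Zeros with |z| < R = 2.5: (1 + 2i), (1 - 2i).
Count = 2.
By the argument principle, (1/2πi) ∮_{|z|=R} p'(z)/p(z) dz equals exactly this count.

Number of zeros inside |z| < 2.5: 2.


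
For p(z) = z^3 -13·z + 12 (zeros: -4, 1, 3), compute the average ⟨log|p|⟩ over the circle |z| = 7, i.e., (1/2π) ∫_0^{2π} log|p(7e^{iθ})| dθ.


Zeros: -4, 1, 3; r = 7.
Inside |z| < r: -4, 1, 3. Outside (|z| ≥ r): ∅.
p(0) = 12, so log|p(0)| = log(12) = 2.4849.
Apply Jensen: I(r) = log|p(0)| + Σ_k log(r/|z_k|), summed over zeros inside |z| < r.
  log(r/|z_k|) for z_k = -4: log(7/4) = 0.5596
  log(r/|z_k|) for z_k = 1: log(7/1) = 1.9459
  log(r/|z_k|) for z_k = 3: log(7/3) = 0.8473
Sum over inside zeros: 3.3528.
I(r) = log|p(0)| + (inside sum) = 2.4849 + 3.3528 = 5.8377.
Closed form (all zeros inside, monic): I(r) = n·log(r) = 3·log(7) = 5.8377. ✓

I(r) ≈ 5.8377.


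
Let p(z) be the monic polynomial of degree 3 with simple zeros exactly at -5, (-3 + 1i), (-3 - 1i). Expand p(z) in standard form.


The polynomial is p(z) = ∏_{α ∈ S} (z − α), where S = {-5, (-3 + 1i), (-3 - 1i)}.
Expanding the product yields: p(z) = z^3 + 11·z^2 + 40·z + 50.
Note conjugate pairs combine to real quadratics: (z − (-3+1i))(z − (-3−1i)) = z² + 6z + 10.
The resulting polynomial has degree 3 and real coefficients as required.

p(z) = z^3 + 11·z^2 + 40·z + 50.


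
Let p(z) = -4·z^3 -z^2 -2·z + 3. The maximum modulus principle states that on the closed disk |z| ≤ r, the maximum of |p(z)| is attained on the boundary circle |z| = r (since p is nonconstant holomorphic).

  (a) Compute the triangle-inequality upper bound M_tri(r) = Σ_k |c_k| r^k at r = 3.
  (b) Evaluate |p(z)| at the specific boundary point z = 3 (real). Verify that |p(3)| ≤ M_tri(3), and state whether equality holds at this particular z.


Coefficients: c_0 = 3, c_1 = -2, c_2 = -1, c_3 = -4. Radius r = 3.
Part (a). Triangle bound: M_tri(r) = Σ_k |c_k| r^k
  = |3|·3^0 + |-2|·3^1 + |-1|·3^2 + |-4|·3^3
  = 3 + 6 + 9 + 108 = 126.
This bounds M(r) := max_{|z|=r} |p(z)| from above; equality holds iff all terms c_k z^k can be made to align in phase at a single z on |z|=r.
Part (b). At z = 3 (real, on the circle |z| = r):
  p(3) = (3)·3^0 + (-2)·3^1 + (-1)·3^2 + (-4)·3^3 = -120.
  |p(3)| = 120.
Check: |p(3)| = 120 ≤ 126 = M_tri(3). ✓ Equality does not hold at z = 3 (the coefficients have mixed signs, so the terms do not all align in phase there).

M_tri(3) = 126; |p(3)| = 120; equality at z=3: no.


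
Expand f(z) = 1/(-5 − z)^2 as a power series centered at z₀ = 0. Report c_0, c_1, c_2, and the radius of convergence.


Let w = z − z₀, so z = z₀ + w.
Then -5 − z = -5 − (z₀ + w) = (-5 − z₀) − w = -5 − w.
f(z) = 1/(-5 − w)^2 = (1/(-5)^2) · (1 − w/(-5))^{−2}.
By the binomial series (1−u)^{−2} = Σ_{n≥0} C(n+1, 1) u^n for |u|<1, with u = w/(-5):
  c_n = C(n+1, 1) / (-5)^(n+2).
  c_0 = 1/(-5)^2 = 1/25.
  c_1 = 2/(-5)^3 = -2/125.
  c_2 = 3/(-5)^4 = 3/625.
The series is valid for |w/d| < 1, i.e. |z − z₀| < |d|.
Radius of convergence: R = |-5 − z₀| = |-5| = 5 (distance from z₀ to the singularity z = -5).

c_0 = 1/25, c_1 = -2/125, c_2 = 3/625; R = 5.


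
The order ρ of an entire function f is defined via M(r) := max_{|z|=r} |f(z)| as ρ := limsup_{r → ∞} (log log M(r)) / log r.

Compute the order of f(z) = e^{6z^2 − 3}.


|e^{6z^2 − 3}| = e^{Re(6·z^2) + -3} ≤ e^{6|z|^2 + -3} = e^{6r^2 + -3} on |z| = r, so ρ ≤ 2. Choosing z on |z|=r so that 6·z^2 is real positive (always possible by picking arg z appropriately) gives |f(z)| = e^{6r^2 + -3}, matching the bound. The additive constant -3 does not affect log log M(r) ~ 2·log r. Hence ρ = 2.
Therefore ρ = 2.

Order ρ = 2.


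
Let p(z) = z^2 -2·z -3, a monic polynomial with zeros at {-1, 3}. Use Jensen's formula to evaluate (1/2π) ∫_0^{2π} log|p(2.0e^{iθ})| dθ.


Zeros: -1, 3; r = 2.0.
Inside |z| < r: -1. Outside (|z| ≥ r): 3.
p(0) = -3, so log|p(0)| = log(3) = 1.0986.
Apply Jensen: I(r) = log|p(0)| + Σ_k log(r/|z_k|), summed over zeros inside |z| < r.
  log(r/|z_k|) for z_k = -1: log(2.0/1) = 0.6931
  Outside zeros (3) contribute nothing to the Jensen sum.
Sum over inside zeros: 0.6931.
I(r) = log|p(0)| + (inside sum) = 1.0986 + 0.6931 = 1.7918.
Note: since some zeros are outside |z| ≤ r, the simplified n·log(r) form does NOT apply — only the inside zeros contribute.

I(r) ≈ 1.7918.


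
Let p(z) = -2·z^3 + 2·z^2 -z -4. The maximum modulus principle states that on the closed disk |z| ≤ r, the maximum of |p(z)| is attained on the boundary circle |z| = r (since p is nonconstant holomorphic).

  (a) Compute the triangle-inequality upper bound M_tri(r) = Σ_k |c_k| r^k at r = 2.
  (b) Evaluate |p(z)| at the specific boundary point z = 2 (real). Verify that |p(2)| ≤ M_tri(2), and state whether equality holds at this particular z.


Coefficients: c_0 = -4, c_1 = -1, c_2 = 2, c_3 = -2. Radius r = 2.
Part (a). Triangle bound: M_tri(r) = Σ_k |c_k| r^k
  = |-4|·2^0 + |-1|·2^1 + |2|·2^2 + |-2|·2^3
  = 4 + 2 + 8 + 16 = 30.
This bounds M(r) := max_{|z|=r} |p(z)| from above; equality holds iff all terms c_k z^k can be made to align in phase at a single z on |z|=r.
Part (b). At z = 2 (real, on the circle |z| = r):
  p(2) = (-4)·2^0 + (-1)·2^1 + (2)·2^2 + (-2)·2^3 = -14.
  |p(2)| = 14.
Check: |p(2)| = 14 ≤ 30 = M_tri(2). ✓ Equality does not hold at z = 2 (the coefficients have mixed signs, so the terms do not all align in phase there).

M_tri(2) = 30; |p(2)| = 14; equality at z=2: no.


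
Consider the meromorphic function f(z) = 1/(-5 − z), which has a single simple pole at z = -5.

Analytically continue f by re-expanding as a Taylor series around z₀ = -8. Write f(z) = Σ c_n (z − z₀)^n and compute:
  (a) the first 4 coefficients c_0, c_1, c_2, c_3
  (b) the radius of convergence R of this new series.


Let w = z − z₀, so z = z₀ + w.
Then -5 − z = -5 − (z₀ + w) = (-5 − z₀) − w = 3 − w.
f(z) = 1/(3 − w) = (1/(3)) · 1/(1 − w/(3)) = Σ_{n≥0} w^n / (3)^(n+1).
So c_n = 1/(3)^(n+1):
  c_0 = 1/(3)^1 = 1/3.
  c_1 = 1/(3)^2 = 1/9.
  c_2 = 1/(3)^3 = 1/27.
  c_3 = 1/(3)^4 = 1/81.
The series is valid for |w/d| < 1, i.e. |z − z₀| < |d|.
Radius of convergence: R = |-5 − z₀| = |3| = 3 (distance from z₀ to the singularity z = -5).

c_0 = 1/3, c_1 = 1/9, c_2 = 1/27, c_3 = 1/81; R = 3.


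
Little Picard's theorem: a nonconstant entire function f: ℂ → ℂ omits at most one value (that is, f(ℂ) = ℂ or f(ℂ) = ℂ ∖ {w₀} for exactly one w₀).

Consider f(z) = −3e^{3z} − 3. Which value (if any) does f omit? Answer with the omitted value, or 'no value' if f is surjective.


Little Picard bounds the complement of f(ℂ) to at most one point.
e^{3z} is never zero on ℂ, so -3·e^{3z} takes every value in ℂ ∖ {0}. Adding -3 shifts the range to ℂ ∖ {-3}. Thus f omits exactly the value -3.

Omitted value: -3.


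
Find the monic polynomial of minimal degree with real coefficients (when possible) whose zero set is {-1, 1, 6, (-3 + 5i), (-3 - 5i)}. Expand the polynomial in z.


The polynomial is p(z) = ∏_{α ∈ S} (z − α), where S = {-1, 1, 6, (-3 + 5i), (-3 - 5i)}.
Expanding the product yields: p(z) = z^5 -3·z^3 -204·z^2 + 2·z + 204.
Note conjugate pairs combine to real quadratics: (z − (-3+5i))(z − (-3−5i)) = z² + 6z + 34.
The resulting polynomial has degree 5 and real coefficients as required.

p(z) = z^5 -3·z^3 -204·z^2 + 2·z + 204.


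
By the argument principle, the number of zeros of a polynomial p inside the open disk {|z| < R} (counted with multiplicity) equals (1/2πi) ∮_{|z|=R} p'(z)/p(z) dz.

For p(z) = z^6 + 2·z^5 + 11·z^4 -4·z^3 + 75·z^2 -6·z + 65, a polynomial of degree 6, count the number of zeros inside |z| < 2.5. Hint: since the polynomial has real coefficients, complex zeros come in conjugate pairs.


The zeros of p are: (1 + 2i), (1 - 2i), (-2 + 3i), (-2 - 3i), (0 + 1i), (0 - 1i).
Their magnitudes are: 2.236, 2.236, 3.606, 3.606, 1, 1.
Zeros with |z| < R = 2.5: (1 + 2i), (1 - 2i), (0 + 1i), (0 - 1i).
Count = 4.
By the argument principle, (1/2πi) ∮_{|z|=R} p'(z)/p(z) dz equals exactly this count.

Number of zeros inside |z| < 2.5: 4.


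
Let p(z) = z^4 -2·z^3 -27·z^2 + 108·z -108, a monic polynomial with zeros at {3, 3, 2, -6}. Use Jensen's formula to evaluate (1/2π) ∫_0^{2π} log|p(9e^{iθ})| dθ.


Zeros: -6, 2, 3, 3; r = 9.
Inside |z| < r: -6, 2, 3, 3. Outside (|z| ≥ r): ∅.
p(0) = -108, so log|p(0)| = log(108) = 4.6821.
Apply Jensen: I(r) = log|p(0)| + Σ_k log(r/|z_k|), summed over zeros inside |z| < r.
  log(r/|z_k|) for z_k = 3: log(9/3) = 1.0986
  log(r/|z_k|) for z_k = 3: log(9/3) = 1.0986
  log(r/|z_k|) for z_k = 2: log(9/2) = 1.5041
  log(r/|z_k|) for z_k = -6: log(9/6) = 0.4055
Sum over inside zeros: 4.1068.
I(r) = log|p(0)| + (inside sum) = 4.6821 + 4.1068 = 8.7889.
Closed form (all zeros inside, monic): I(r) = n·log(r) = 4·log(9) = 8.7889. ✓

I(r) ≈ 8.7889.


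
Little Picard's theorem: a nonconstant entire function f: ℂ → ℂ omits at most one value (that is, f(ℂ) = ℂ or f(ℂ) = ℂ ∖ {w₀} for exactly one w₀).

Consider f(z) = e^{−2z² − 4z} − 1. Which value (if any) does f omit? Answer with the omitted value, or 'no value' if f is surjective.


Little Picard bounds the complement of f(ℂ) to at most one point.
The exponent g(z) = −2z² − 4z is a nonconstant polynomial, hence surjective onto ℂ. So e^{g(z)} takes every value in {e^w : w ∈ ℂ} = ℂ ∖ {0}. Adding -1 shifts the range to ℂ ∖ {-1}. f omits exactly -1.

Omitted value: -1.


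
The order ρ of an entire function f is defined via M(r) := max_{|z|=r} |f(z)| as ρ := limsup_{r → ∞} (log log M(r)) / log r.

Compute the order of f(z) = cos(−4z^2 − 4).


Write cos(w) = (e^{iw} ± e^{−iw})/(2 or 2i), so |cos(w)| ≤ e^{|w|}. With w = −4z^2 − 4, |w| ≤ 4r^2 + 4 on |z|=r, giving M(r) ≤ e^{4r^2 + 4} and ρ ≤ 2. For the lower bound, choose z on |z|=r with -4z^2 purely imaginary of modulus 4r^2; then |cos(−4z^2 − 4)| grows like e^{4r^2}/2, so ρ ≥ 2. Hence ρ = 2.
Therefore ρ = 2.

Order ρ = 2.


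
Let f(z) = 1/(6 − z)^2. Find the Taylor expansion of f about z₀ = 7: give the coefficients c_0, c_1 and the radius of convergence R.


Let w = z − z₀, so z = z₀ + w.
Then 6 − z = 6 − (z₀ + w) = (6 − z₀) − w = -1 − w.
f(z) = 1/(-1 − w)^2 = (1/(-1)^2) · (1 − w/(-1))^{−2}.
By the binomial series (1−u)^{−2} = Σ_{n≥0} C(n+1, 1) u^n for |u|<1, with u = w/(-1):
  c_n = C(n+1, 1) / (-1)^(n+2).
  c_0 = 1/(-1)^2 = 1.
  c_1 = 2/(-1)^3 = -2.
The series is valid for |w/d| < 1, i.e. |z − z₀| < |d|.
Radius of convergence: R = |6 − z₀| = |-1| = 1 (distance from z₀ to the singularity z = 6).

c_0 = 1, c_1 = -2; R = 1.


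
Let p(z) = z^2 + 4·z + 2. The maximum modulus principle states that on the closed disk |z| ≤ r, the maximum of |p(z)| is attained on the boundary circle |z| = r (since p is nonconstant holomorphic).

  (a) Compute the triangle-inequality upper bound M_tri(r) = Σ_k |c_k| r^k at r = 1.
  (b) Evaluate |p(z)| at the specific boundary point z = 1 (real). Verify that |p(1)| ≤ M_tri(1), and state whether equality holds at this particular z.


Coefficients: c_0 = 2, c_1 = 4, c_2 = 1. Radius r = 1.
Part (a). Triangle bound: M_tri(r) = Σ_k |c_k| r^k
  = |2|·1^0 + |4|·1^1 + |1|·1^2
  = 2 + 4 + 1 = 7.
This bounds M(r) := max_{|z|=r} |p(z)| from above; equality holds iff all terms c_k z^k can be made to align in phase at a single z on |z|=r.
Part (b). At z = 1 (real, on the circle |z| = r):
  p(1) = (2)·1^0 + (4)·1^1 + (1)·1^2 = 7.
  |p(1)| = 7.
Since all nonzero coefficients share the same sign, |p(1)| = 7 = M_tri(1); the triangle bound is attained at z = 1, so in fact M(r) = 7.

M_tri(1) = 7; |p(1)| = 7; equality at z=1: yes.


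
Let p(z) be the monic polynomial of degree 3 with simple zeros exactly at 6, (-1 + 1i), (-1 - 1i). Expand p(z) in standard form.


The polynomial is p(z) = ∏_{α ∈ S} (z − α), where S = {6, (-1 + 1i), (-1 - 1i)}.
Expanding the product yields: p(z) = z^3 -4·z^2 -10·z -12.
Note conjugate pairs combine to real quadratics: (z − (-1+1i))(z − (-1−1i)) = z² + 2z + 2.
The resulting polynomial has degree 3 and real coefficients as required.

p(z) = z^3 -4·z^2 -10·z -12.


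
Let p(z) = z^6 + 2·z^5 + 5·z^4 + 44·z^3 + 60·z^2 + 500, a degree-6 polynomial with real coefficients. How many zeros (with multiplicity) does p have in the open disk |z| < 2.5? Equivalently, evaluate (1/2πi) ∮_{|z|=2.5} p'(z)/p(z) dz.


The zeros of p are: (-3 + 1i), (-3 - 1i), (1 + 3i), (1 - 3i), (1 + 2i), (1 - 2i).
Their magnitudes are: 3.162, 3.162, 3.162, 3.162, 2.236, 2.236.
Zeros with |z| < R = 2.5: (1 + 2i), (1 - 2i).
Count = 2.
By the argument principle, (1/2πi) ∮_{|z|=R} p'(z)/p(z) dz equals exactly this count.

Number of zeros inside |z| < 2.5: 2.


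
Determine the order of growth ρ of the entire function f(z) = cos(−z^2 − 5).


Write cos(w) = (e^{iw} ± e^{−iw})/(2 or 2i), so |cos(w)| ≤ e^{|w|}. With w = −z^2 − 5, |w| ≤ 1r^2 + 5 on |z|=r, giving M(r) ≤ e^{1r^2 + 5} and ρ ≤ 2. For the lower bound, choose z on |z|=r with -1z^2 purely imaginary of modulus 1r^2; then |cos(−z^2 − 5)| grows like e^{1r^2}/2, so ρ ≥ 2. Hence ρ = 2.
Therefore ρ = 2.

Order ρ = 2.


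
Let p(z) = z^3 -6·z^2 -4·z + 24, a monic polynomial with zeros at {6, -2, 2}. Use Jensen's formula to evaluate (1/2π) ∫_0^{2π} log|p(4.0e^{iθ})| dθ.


Zeros: -2, 2, 6; r = 4.0.
Inside |z| < r: -2, 2. Outside (|z| ≥ r): 6.
p(0) = 24, so log|p(0)| = log(24) = 3.1781.
Apply Jensen: I(r) = log|p(0)| + Σ_k log(r/|z_k|), summed over zeros inside |z| < r.
  log(r/|z_k|) for z_k = -2: log(4.0/2) = 0.6931
  log(r/|z_k|) for z_k = 2: log(4.0/2) = 0.6931
  Outside zeros (6) contribute nothing to the Jensen sum.
Sum over inside zeros: 1.3863.
I(r) = log|p(0)| + (inside sum) = 3.1781 + 1.3863 = 4.5643.
Note: since some zeros are outside |z| ≤ r, the simplified n·log(r) form does NOT apply — only the inside zeros contribute.

I(r) ≈ 4.5643.


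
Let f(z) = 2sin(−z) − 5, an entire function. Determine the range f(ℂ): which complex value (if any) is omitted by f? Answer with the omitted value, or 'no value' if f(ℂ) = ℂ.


Little Picard bounds the complement of f(ℂ) to at most one point.
sin is entire and surjective onto ℂ: for every w ∈ ℂ, sin(ζ) = w has a solution ζ ∈ ℂ (e.g., via the complex inverse arcsin). With ζ = −z this gives z = ζ/(-1). Then 2·sin(−z) takes every value in 2·ℂ = ℂ, and adding -5 is a bijection of ℂ. So f is surjective and omits no value. (Note: only on the real line is sin bounded by [−1, 1].)

Omitted value: no value.


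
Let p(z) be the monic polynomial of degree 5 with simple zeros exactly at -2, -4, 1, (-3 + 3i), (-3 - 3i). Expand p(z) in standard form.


The polynomial is p(z) = ∏_{α ∈ S} (z − α), where S = {-2, -4, 1, (-3 + 3i), (-3 - 3i)}.
Expanding the product yields: p(z) = z^5 + 11·z^4 + 50·z^3 + 94·z^2 -12·z -144.
Note conjugate pairs combine to real quadratics: (z − (-3+3i))(z − (-3−3i)) = z² + 6z + 18.
The resulting polynomial has degree 5 and real coefficients as required.

p(z) = z^5 + 11·z^4 + 50·z^3 + 94·z^2 -12·z -144.


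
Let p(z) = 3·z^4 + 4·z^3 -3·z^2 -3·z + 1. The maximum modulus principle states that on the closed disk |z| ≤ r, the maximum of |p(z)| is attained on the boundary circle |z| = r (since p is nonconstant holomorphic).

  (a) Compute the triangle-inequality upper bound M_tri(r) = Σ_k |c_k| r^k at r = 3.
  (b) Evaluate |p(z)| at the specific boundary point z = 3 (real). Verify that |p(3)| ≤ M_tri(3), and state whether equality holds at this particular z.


Coefficients: c_0 = 1, c_1 = -3, c_2 = -3, c_3 = 4, c_4 = 3. Radius r = 3.
Part (a). Triangle bound: M_tri(r) = Σ_k |c_k| r^k
  = |1|·3^0 + |-3|·3^1 + |-3|·3^2 + |4|·3^3 + |3|·3^4
  = 1 + 9 + 27 + 108 + 243 = 388.
This bounds M(r) := max_{|z|=r} |p(z)| from above; equality holds iff all terms c_k z^k can be made to align in phase at a single z on |z|=r.
Part (b). At z = 3 (real, on the circle |z| = r):
  p(3) = (1)·3^0 + (-3)·3^1 + (-3)·3^2 + (4)·3^3 + (3)·3^4 = 316.
  |p(3)| = 316.
Check: |p(3)| = 316 ≤ 388 = M_tri(3). ✓ Equality does not hold at z = 3 (the coefficients have mixed signs, so the terms do not all align in phase there).

M_tri(3) = 388; |p(3)| = 316; equality at z=3: no.


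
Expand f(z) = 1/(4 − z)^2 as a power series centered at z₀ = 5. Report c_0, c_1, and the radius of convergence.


Let w = z − z₀, so z = z₀ + w.
Then 4 − z = 4 − (z₀ + w) = (4 − z₀) − w = -1 − w.
f(z) = 1/(-1 − w)^2 = (1/(-1)^2) · (1 − w/(-1))^{−2}.
By the binomial series (1−u)^{−2} = Σ_{n≥0} C(n+1, 1) u^n for |u|<1, with u = w/(-1):
  c_n = C(n+1, 1) / (-1)^(n+2).
  c_0 = 1/(-1)^2 = 1.
  c_1 = 2/(-1)^3 = -2.
The series is valid for |w/d| < 1, i.e. |z − z₀| < |d|.
Radius of convergence: R = |4 − z₀| = |-1| = 1 (distance from z₀ to the singularity z = 4).

c_0 = 1, c_1 = -2; R = 1.


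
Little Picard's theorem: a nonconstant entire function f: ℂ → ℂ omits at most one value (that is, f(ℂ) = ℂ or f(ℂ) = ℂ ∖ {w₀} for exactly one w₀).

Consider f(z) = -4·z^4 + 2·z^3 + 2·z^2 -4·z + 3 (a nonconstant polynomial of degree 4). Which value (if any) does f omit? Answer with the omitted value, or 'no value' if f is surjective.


Little Picard bounds the complement of f(ℂ) to at most one point.
For every w ∈ ℂ, the equation p(z) − w = 0 is a nonconstant polynomial in z and hence has at least one root by the fundamental theorem of algebra. So p is surjective onto ℂ, omitting no value.

Omitted value: no value.
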